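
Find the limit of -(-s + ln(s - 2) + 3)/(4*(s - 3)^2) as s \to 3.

Direct substitution gives 0/0.
Apply L'Hôpital: lim (-1 + 1/(s - 2))/(24 - 8*s), still 0/0.
After 2 applications of L'Hôpital's rule the quotient is (-1/(s - 2)^2)/(-8); substituting s = 3 gives 1/8.

1/8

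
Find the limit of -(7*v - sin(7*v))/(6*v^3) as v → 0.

Direct substitution gives 0/0.
Apply L'Hôpital: lim (7 - 7*cos(7*v))/(-18*v^2), still 0/0.
Apply L'Hôpital: lim (49*sin(7*v))/(-36*v), still 0/0.
After 3 applications of L'Hôpital's rule the quotient is (343*cos(7*v))/(-36); substituting v = 0 gives -343/36.

-343/36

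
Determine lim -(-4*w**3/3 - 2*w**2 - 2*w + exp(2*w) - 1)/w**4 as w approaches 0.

-2/3

Direct substitution gives 0/0.
Apply L'Hôpital: lim (-4*w^2 - 4*w + 2*e^(2*w) - 2)/(-4*w^3), still 0/0.
Apply L'Hôpital: lim (-8*w + 4*e^(2*w) - 4)/(-12*w^2), still 0/0.
Apply L'Hôpital: lim (8*e^(2*w) - 8)/(-24*w), still 0/0.
After 4 applications of L'Hôpital's rule the quotient is (16*e^(2*w))/(-24); substituting w = 0 gives -2/3.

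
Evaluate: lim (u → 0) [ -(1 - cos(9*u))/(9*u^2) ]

-9/2

Substitution gives 0/0.
Use (1 − cos θ)/θ² → 1/2 with θ = 9u: the limit is 9²/(2·(-9)) = -9/2.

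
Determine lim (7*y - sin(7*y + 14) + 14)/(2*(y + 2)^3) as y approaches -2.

343/12

Direct substitution gives 0/0.
Apply L'Hôpital: lim (7 - 7*cos(7*y + 14))/(6*(y + 2)^2), still 0/0.
Apply L'Hôpital: lim (49*sin(7*y + 14))/(12*y + 24), still 0/0.
After 3 applications of L'Hôpital's rule the quotient is (343*cos(7*y + 14))/(12); substituting y = -2 gives 343/12.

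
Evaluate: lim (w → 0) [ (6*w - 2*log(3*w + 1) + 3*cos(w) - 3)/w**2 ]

Substitution gives 0/0; apply L'Hôpital's rule 2 times.
After differentiating numerator and denominator 2 times the quotient is (-3*cos(w) + 18/(3*w + 1)^2)/(2); at w = 0 this is 15/2.

15/2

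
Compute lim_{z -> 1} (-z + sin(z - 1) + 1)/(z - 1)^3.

Direct substitution gives 0/0.
Apply L'Hôpital: lim (cos(z - 1) - 1)/(3*(z - 1)^2), still 0/0.
Apply L'Hôpital: lim (-sin(z - 1))/(6*z - 6), still 0/0.
After 3 applications of L'Hôpital's rule the quotient is (-cos(z - 1))/(6); substituting z = 1 gives -1/6.

-1/6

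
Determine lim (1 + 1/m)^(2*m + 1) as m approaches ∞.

The base → 1 and the exponent → ∞: a 1^∞ form.
Take logarithms: (2m + 1)·ln(1 + 1/m). Since ln(1+u) ~ u for small u, this behaves like (2m)·(1/m) → 2.
So the limit is e^(2).

e^(2)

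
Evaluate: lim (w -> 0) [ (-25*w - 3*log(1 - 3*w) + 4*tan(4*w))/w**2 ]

Substitution gives 0/0; apply L'Hôpital's rule 2 times.
After differentiating numerator and denominator 2 times the quotient is (128*tan(4*w)/cos(4*w)^2 + 27/(3*w - 1)^2)/(2); at w = 0 this is 27/2.

27/2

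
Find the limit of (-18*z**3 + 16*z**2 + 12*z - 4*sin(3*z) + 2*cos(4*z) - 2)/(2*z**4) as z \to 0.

32/3

Substitution gives 0/0 (the numerator vanishes to order 4).
Expand each term to order z^4: the coefficient of z^4 in -4·sin(3z) is 0 and in 2·cos(4z) is 64/3.
Lower-order terms cancel with the polynomial part, so the numerator is (64/3)·z^4 + o(z^4), and the limit is (64/3)/(2) = 32/3.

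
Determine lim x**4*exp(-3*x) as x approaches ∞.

0

Write as x^4/e^{3x}, an ∞/∞ form.
Exponential growth dominates any polynomial, so repeated L'Hôpital (or the standard result) gives 0.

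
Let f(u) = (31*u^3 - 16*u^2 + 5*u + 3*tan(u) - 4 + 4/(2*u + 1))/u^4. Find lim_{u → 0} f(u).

Substitution gives 0/0 (the numerator vanishes to order 4).
Expand each term to order u^4: the coefficient of u^4 in 3·tan(u) is 0 and in 4·1/(1 + 2u) is 64.
Lower-order terms cancel with the polynomial part, so the numerator is (64)·u^4 + o(u^4), and the limit is (64)/(1) = 64.

64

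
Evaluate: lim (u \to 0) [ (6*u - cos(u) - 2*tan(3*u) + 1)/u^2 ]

Substitution gives 0/0; apply L'Hôpital's rule 2 times.
After differentiating numerator and denominator 2 times the quotient is (cos(u) - 36*tan(3*u)/cos(3*u)^2)/(2); at u = 0 this is 1/2.

1/2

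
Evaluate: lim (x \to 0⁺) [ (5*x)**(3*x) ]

1

Base → 0⁺ and exponent → 0⁺: a 0^0 form.
Take logs: 3x·ln(5x). This is 0·(−∞); rewriting as ln(5x)/(1/(3x)) and applying L'Hôpital gives 0.
Hence the limit is e^0 = 1.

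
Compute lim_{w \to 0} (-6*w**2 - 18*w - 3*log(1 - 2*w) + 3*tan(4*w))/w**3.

72

Substitution gives 0/0 (the numerator vanishes to order 3).
Expand each term to order w^3: the coefficient of w^3 in -3·ln(1 - 2w) is 8 and in 3·tan(4w) is 64.
Lower-order terms cancel with the polynomial part, so the numerator is (72)·w^3 + o(w^3), and the limit is (72)/(1) = 72.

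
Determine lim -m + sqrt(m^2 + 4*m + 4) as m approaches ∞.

2

An ∞ − ∞ form. Rationalising with the conjugate, the difference becomes (4m + 4) / (√(m^2 + 4*m + 4) + m).
For large m the denominator behaves like 2·m, so the quotient tends to 4/2 = 2.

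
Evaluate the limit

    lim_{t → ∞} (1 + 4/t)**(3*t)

e^(12)

Write it as [(1 + 4/t)^t]^(3) · (1 + 4/t)^(0). The bracketed term tends to e^(4) and the second factor to 1, so the limit is e^(12).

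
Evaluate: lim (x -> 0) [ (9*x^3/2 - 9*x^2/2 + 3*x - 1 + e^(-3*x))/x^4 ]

Direct substitution gives 0/0.
Apply L'Hôpital: lim (27*x^2/2 - 9*x + 3 - 3*e^(-3*x))/(4*x^3), still 0/0.
Apply L'Hôpital: lim (27*x - 9 + 9*e^(-3*x))/(12*x^2), still 0/0.
Apply L'Hôpital: lim (27 - 27*e^(-3*x))/(24*x), still 0/0.
After 4 applications of L'Hôpital's rule the quotient is (81*e^(-3*x))/(24); substituting x = 0 gives 27/8.

27/8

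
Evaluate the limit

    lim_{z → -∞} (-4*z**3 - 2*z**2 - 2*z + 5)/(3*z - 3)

-∞

The numerator has higher degree (3 > 1); the quotient behaves like (-4/(3))·z^2 for large |z|.
As z → −∞ this diverges to -∞.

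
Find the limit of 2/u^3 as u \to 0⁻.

As u → 0⁻, (u) → 0⁻, so (u)^3 → 0⁻ and 2/(u)^3 → -∞.

-∞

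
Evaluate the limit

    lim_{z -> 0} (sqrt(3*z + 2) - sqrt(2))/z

A 0/0 form; rationalise with √(2 + 3z) + √2. This collapses the numerator to 3z, leaving 3/(√(2 + 3z) + √2) → 3/(2√2) = 3*√(2)/4.

3*√(2)/4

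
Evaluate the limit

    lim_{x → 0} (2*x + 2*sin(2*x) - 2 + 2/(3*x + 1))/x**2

18

Substitution gives 0/0 (the numerator vanishes to order 2).
Expand each term to order x^2: the coefficient of x^2 in 2·1/(1 + 3x) is 18 and in 2·sin(2x) is 0.
Lower-order terms cancel with the polynomial part, so the numerator is (18)·x^2 + o(x^2), and the limit is (18)/(1) = 18.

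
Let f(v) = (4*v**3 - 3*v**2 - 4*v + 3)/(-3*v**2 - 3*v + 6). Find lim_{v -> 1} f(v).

At v = 1 both the top and bottom vanish — a removable singularity. Factoring out (v - 1) from each leaves (4*v^2 + v - 3)/(-3*v - 6), which at v = 1 equals -2/9.

-2/9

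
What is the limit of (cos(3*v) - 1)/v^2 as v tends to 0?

Direct substitution gives 0/0.
Apply L'Hôpital: lim (-3*sin(3*v))/(2*v), still 0/0.
After 2 applications of L'Hôpital's rule the quotient is (-9*cos(3*v))/(2); substituting v = 0 gives -9/2.

-9/2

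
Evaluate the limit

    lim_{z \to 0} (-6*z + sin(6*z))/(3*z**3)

-12

Direct substitution gives 0/0.
Apply L'Hôpital: lim (6*cos(6*z) - 6)/(9*z^2), still 0/0.
Apply L'Hôpital: lim (-36*sin(6*z))/(18*z), still 0/0.
After 3 applications of L'Hôpital's rule the quotient is (-216*cos(6*z))/(18); substituting z = 0 gives -12.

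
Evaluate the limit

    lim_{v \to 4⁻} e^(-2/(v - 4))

∞

As v → 4⁻, -2/(v - 4) → +∞, so e^(-2/(v - 4)) → ∞.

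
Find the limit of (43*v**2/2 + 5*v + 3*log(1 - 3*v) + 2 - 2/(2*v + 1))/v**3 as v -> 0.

Substitution gives 0/0; apply L'Hôpital's rule 3 times.
After differentiating numerator and denominator 3 times the quotient is (162/(3*v - 1)^3 + 96/(2*v + 1)^4)/(6); at v = 0 this is -11.

-11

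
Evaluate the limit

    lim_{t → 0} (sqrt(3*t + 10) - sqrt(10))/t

Substitution gives 0/0. Multiply numerator and denominator by the conjugate √(10 + 3t) + √10.
The numerator becomes (10 + 3t) − 10 = 3t, so the expression simplifies to 3/(√(10 + 3t) + √10).
Letting t → 0 gives 3/(2√10) = 3*√(10)/20.

3*√(10)/20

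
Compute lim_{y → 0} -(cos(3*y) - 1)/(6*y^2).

Direct substitution gives 0/0.
Apply L'Hôpital: lim (-3*sin(3*y))/(-12*y), still 0/0.
After 2 applications of L'Hôpital's rule the quotient is (-9*cos(3*y))/(-12); substituting y = 0 gives 3/4.

3/4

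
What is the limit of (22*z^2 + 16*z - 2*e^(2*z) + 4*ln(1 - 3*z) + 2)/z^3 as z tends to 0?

-116/3

Substitution gives 0/0; apply L'Hôpital's rule 3 times.
After differentiating numerator and denominator 3 times the quotient is (-16*e^(2*z) + 216/(3*z - 1)^3)/(6); at z = 0 this is -116/3.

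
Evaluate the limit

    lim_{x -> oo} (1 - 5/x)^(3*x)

The base → 1 and the exponent → ∞: a 1^∞ form.
Take logarithms: (3x)·ln(1 - 5/x). Since ln(1+u) ~ u for small u, this behaves like (3x)·(-5/x) → -15.
So the limit is e^(-15).

e^(-15)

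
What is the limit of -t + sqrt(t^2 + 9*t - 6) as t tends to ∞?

9/2

This has the form ∞ − ∞. Multiply and divide by the conjugate √(t^2 + 9*t - 6) + t.
That gives (9t - 6) / (√(t^2 + 9*t - 6) + t).
Divide numerator and denominator by t: the limit is 9/(2·1) = 9/2.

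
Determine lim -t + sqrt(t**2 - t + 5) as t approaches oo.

This has the form ∞ − ∞. Multiply and divide by the conjugate √(t^2 - t + 5) + t.
That gives (-t + 5) / (√(t^2 - t + 5) + t).
Divide numerator and denominator by t: the limit is -1/(2·1) = -1/2.

-1/2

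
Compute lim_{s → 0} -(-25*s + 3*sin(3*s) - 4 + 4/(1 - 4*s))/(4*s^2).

-16

Substitution gives 0/0 (the numerator vanishes to order 2).
Expand each term to order s^2: the coefficient of s^2 in 4·1/(1 - 4s) is 64 and in 3·sin(3s) is 0.
Lower-order terms cancel with the polynomial part, so the numerator is (64)·s^2 + o(s^2), and the limit is (64)/(-4) = -16.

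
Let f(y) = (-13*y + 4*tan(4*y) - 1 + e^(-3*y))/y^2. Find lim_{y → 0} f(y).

9/2

Substitution gives 0/0 (the numerator vanishes to order 2).
Expand each term to order y^2: the coefficient of y^2 in e^(-3y) is 9/2 and in 4·tan(4y) is 0.
Lower-order terms cancel with the polynomial part, so the numerator is (9/2)·y^2 + o(y^2), and the limit is (9/2)/(1) = 9/2.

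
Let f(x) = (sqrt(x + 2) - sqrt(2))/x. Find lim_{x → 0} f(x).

Substitution gives 0/0. Multiply numerator and denominator by the conjugate √(2 + x) + √2.
The numerator becomes (2 + x) − 2 = x, so the expression simplifies to 1/(√(2 + x) + √2).
Letting x → 0 gives 1/(2√2) = √(2)/4.

√(2)/4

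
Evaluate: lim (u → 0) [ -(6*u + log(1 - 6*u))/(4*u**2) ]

Direct substitution gives 0/0.
Apply L'Hôpital: lim (6 - 6/(1 - 6*u))/(-8*u), still 0/0.
After 2 applications of L'Hôpital's rule the quotient is (-36/(1 - 6*u)^2)/(-8); substituting u = 0 gives 9/2.

9/2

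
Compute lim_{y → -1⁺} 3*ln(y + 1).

As y → -1⁺, y + 1 → 0⁺ and ln(y + 1) → −∞.
Multiplying by 3 gives -∞.

-∞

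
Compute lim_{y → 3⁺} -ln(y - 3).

∞

As y → 3⁺, y - 3 → 0⁺ and ln(y - 3) → −∞.
Multiplying by -1 gives ∞.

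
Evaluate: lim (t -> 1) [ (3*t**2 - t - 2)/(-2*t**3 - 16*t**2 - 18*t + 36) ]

Since t = 1 makes numerator and denominator zero, (t - 1) divides both.
Cancelling it gives (3*t + 2)/(-2*t^2 - 18*t - 36); now plug in t = 1 to get -5/56.

-5/56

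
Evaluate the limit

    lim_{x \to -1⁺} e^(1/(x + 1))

As x → -1⁺, 1/(x + 1) → +∞, so e^(1/(x + 1)) → ∞.

∞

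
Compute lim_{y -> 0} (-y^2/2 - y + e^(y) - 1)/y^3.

Direct substitution gives 0/0.
Apply L'Hôpital: lim (-y + e^(y) - 1)/(3*y^2), still 0/0.
Apply L'Hôpital: lim (e^(y) - 1)/(6*y), still 0/0.
After 3 applications of L'Hôpital's rule the quotient is (e^(y))/(6); substituting y = 0 gives 1/6.

1/6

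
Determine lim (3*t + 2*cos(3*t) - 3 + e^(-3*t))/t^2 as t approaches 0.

-9/2

Substitution gives 0/0 (the numerator vanishes to order 2).
Expand each term to order t^2: the coefficient of t^2 in e^(-3t) is 9/2 and in 2·cos(3t) is -9.
Lower-order terms cancel with the polynomial part, so the numerator is (-9/2)·t^2 + o(t^2), and the limit is (-9/2)/(1) = -9/2.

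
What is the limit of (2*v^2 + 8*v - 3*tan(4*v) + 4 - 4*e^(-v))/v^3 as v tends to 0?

Substitution gives 0/0 (the numerator vanishes to order 3).
Expand each term to order v^3: the coefficient of v^3 in -3·tan(4v) is -64 and in -4·e^(-v) is 2/3.
Lower-order terms cancel with the polynomial part, so the numerator is (-190/3)·v^3 + o(v^3), and the limit is (-190/3)/(1) = -190/3.

-190/3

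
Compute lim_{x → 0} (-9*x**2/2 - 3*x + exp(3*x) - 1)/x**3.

9/2

Direct substitution gives 0/0.
Apply L'Hôpital: lim (-9*x + 3*e^(3*x) - 3)/(3*x^2), still 0/0.
Apply L'Hôpital: lim (9*e^(3*x) - 9)/(6*x), still 0/0.
After 3 applications of L'Hôpital's rule the quotient is (27*e^(3*x))/(6); substituting x = 0 gives 9/2.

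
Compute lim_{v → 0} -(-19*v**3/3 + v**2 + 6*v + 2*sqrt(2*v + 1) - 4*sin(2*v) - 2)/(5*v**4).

1/4

Substitution gives 0/0 (the numerator vanishes to order 4).
Expand each term to order v^4: the coefficient of v^4 in -4·sin(2v) is 0 and in 2·√(1 + 2v) is -5/4.
Lower-order terms cancel with the polynomial part, so the numerator is (-5/4)·v^4 + o(v^4), and the limit is (-5/4)/(-5) = 1/4.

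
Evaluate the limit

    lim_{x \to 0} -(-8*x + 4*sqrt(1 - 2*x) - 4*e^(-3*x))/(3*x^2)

20/3

Substitution gives 0/0; apply L'Hôpital's rule 2 times.
After differentiating numerator and denominator 2 times the quotient is (-36*e^(-3*x) - 4/(1 - 2*x)^(3/2))/(-6); at x = 0 this is 20/3.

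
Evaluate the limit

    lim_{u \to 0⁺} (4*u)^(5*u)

Base → 0⁺ and exponent → 0⁺: a 0^0 form.
Take logs: 5u·ln(4u). This is 0·(−∞); rewriting as ln(4u)/(1/(5u)) and applying L'Hôpital gives 0.
Hence the limit is e^0 = 1.

1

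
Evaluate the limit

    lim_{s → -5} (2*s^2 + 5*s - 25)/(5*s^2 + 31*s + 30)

15/19

Since s = -5 makes numerator and denominator zero, (s + 5) divides both.
Cancelling it gives (2*s - 5)/(5*s + 6); now plug in s = -5 to get 15/19.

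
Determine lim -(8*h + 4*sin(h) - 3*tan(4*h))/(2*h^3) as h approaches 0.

Substitution gives 0/0 (the numerator vanishes to order 3).
Expand each term to order h^3: the coefficient of h^3 in -3·tan(4h) is -64 and in 4·sin(h) is -2/3.
Lower-order terms cancel with the polynomial part, so the numerator is (-194/3)·h^3 + o(h^3), and the limit is (-194/3)/(-2) = 97/3.

97/3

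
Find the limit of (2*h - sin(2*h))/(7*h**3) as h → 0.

4/21

Direct substitution gives 0/0.
Apply L'Hôpital: lim (2 - 2*cos(2*h))/(21*h^2), still 0/0.
Apply L'Hôpital: lim (4*sin(2*h))/(42*h), still 0/0.
After 3 applications of L'Hôpital's rule the quotient is (8*cos(2*h))/(42); substituting h = 0 gives 4/21.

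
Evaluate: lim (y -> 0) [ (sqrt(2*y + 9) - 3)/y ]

1/3

Substitution gives 0/0. Multiply numerator and denominator by the conjugate √(9 + 2y) + √9.
The numerator becomes (9 + 2y) − 9 = 2y, so the expression simplifies to 2/(√(9 + 2y) + √9).
Letting y → 0 gives 2/(2√9) = 1/3.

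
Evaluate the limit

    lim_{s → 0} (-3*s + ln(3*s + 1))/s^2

Direct substitution gives 0/0.
Apply L'Hôpital: lim (-3 + 3/(3*s + 1))/(2*s), still 0/0.
After 2 applications of L'Hôpital's rule the quotient is (-9/(3*s + 1)^2)/(2); substituting s = 0 gives -9/2.

-9/2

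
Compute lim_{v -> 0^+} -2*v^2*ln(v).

0

This is a 0·(−∞) form. Rewrite as -2·ln(v) / v^(−2) and apply L'Hôpital:
the derivative quotient is -2·(1/v) / (−2·v^(−3)) = (2/2)·v^2 → 0.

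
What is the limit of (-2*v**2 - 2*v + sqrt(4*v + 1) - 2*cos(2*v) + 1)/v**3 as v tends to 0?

Substitution gives 0/0 (the numerator vanishes to order 3).
Expand each term to order v^3: the coefficient of v^3 in √(1 + 4v) is 4 and in -2·cos(2v) is 0.
Lower-order terms cancel with the polynomial part, so the numerator is (4)·v^3 + o(v^3), and the limit is (4)/(1) = 4.

4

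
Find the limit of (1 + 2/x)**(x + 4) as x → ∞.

Write it as [(1 + 2/x)^x]^(1) · (1 + 2/x)^(4). The bracketed term tends to e^(2) and the second factor to 1, so the limit is e^(2).

e^(2)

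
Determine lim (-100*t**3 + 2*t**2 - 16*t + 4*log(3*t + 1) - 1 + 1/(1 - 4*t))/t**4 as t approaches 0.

Substitution gives 0/0 (the numerator vanishes to order 4).
Expand each term to order t^4: the coefficient of t^4 in 4·ln(1 + 3t) is -81 and in 1/(1 - 4t) is 256.
Lower-order terms cancel with the polynomial part, so the numerator is (175)·t^4 + o(t^4), and the limit is (175)/(1) = 175.

175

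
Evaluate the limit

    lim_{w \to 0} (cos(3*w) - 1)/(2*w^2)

Direct substitution gives 0/0.
Apply L'Hôpital: lim (-3*sin(3*w))/(4*w), still 0/0.
After 2 applications of L'Hôpital's rule the quotient is (-9*cos(3*w))/(4); substituting w = 0 gives -9/4.

-9/4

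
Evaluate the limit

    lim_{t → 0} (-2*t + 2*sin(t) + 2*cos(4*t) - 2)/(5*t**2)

Substitution gives 0/0 (the numerator vanishes to order 2).
Expand each term to order t^2: the coefficient of t^2 in 2·cos(4t) is -16 and in 2·sin(t) is 0.
Lower-order terms cancel with the polynomial part, so the numerator is (-16)·t^2 + o(t^2), and the limit is (-16)/(5) = -16/5.

-16/5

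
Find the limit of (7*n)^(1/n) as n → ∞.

Base → ∞ and exponent → 0: an ∞^0 form.
Take logs: (1/n)·ln(7·n^1) = (ln 7 + 1·ln n)/n → 0.
So the limit is e^0 = 1.

1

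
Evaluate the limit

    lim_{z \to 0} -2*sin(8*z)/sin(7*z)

Substitution gives 0/0.
Divide numerator and denominator by z: sin(8z)/z → 8 and sin(7z)/z → 7, so the limit is -2·8/7 = -16/7.

-16/7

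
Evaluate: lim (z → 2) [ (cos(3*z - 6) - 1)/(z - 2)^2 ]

Direct substitution gives 0/0.
Apply L'Hôpital: lim (-3*sin(3*z - 6))/(2*z - 4), still 0/0.
After 2 applications of L'Hôpital's rule the quotient is (-9*cos(3*z - 6))/(2); substituting z = 2 gives -9/2.

-9/2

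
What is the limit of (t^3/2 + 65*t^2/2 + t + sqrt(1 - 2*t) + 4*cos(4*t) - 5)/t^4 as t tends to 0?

1009/24

Substitution gives 0/0 (the numerator vanishes to order 4).
Expand each term to order t^4: the coefficient of t^4 in √(1 - 2t) is -5/8 and in 4·cos(4t) is 128/3.
Lower-order terms cancel with the polynomial part, so the numerator is (1009/24)·t^4 + o(t^4), and the limit is (1009/24)/(1) = 1009/24.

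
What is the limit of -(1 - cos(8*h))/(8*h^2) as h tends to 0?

Substitution gives 0/0.
Use (1 − cos u)/u² → 1/2 with u = 8h: the limit is 8²/(2·(-8)) = -4.

-4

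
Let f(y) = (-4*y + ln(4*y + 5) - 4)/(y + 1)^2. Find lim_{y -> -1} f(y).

Direct substitution gives 0/0.
Apply L'Hôpital: lim (-4 + 4/(4*y + 5))/(2*y + 2), still 0/0.
After 2 applications of L'Hôpital's rule the quotient is (-16/(4*y + 5)^2)/(2); substituting y = -1 gives -8.

-8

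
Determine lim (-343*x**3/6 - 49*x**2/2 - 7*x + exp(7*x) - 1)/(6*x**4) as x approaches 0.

2401/144

Direct substitution gives 0/0.
Apply L'Hôpital: lim (-343*x^2/2 - 49*x + 7*e^(7*x) - 7)/(24*x^3), still 0/0.
Apply L'Hôpital: lim (-343*x + 49*e^(7*x) - 49)/(72*x^2), still 0/0.
Apply L'Hôpital: lim (343*e^(7*x) - 343)/(144*x), still 0/0.
After 4 applications of L'Hôpital's rule the quotient is (2401*e^(7*x))/(144); substituting x = 0 gives 2401/144.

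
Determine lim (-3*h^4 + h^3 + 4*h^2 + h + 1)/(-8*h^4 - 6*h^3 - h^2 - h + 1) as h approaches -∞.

Numerator and denominator both have degree 4.
Dividing every term by h^4, all lower-order terms vanish and the limit is the ratio of leading coefficients, -3/(-8) = 3/8.

3/8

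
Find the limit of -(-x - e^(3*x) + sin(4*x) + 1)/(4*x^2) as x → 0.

9/8

Substitution gives 0/0; apply L'Hôpital's rule 2 times.
After differentiating numerator and denominator 2 times the quotient is (-9*e^(3*x) - 16*sin(4*x))/(-8); at x = 0 this is 9/8.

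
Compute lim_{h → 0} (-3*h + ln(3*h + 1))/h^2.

Direct substitution gives 0/0.
Apply L'Hôpital: lim (-3 + 3/(3*h + 1))/(2*h), still 0/0.
After 2 applications of L'Hôpital's rule the quotient is (-9/(3*h + 1)^2)/(2); substituting h = 0 gives -9/2.

-9/2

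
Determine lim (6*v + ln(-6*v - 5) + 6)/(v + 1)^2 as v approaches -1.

-18

Direct substitution gives 0/0.
Apply L'Hôpital: lim (6 - 6/(-6*v - 5))/(2*v + 2), still 0/0.
After 2 applications of L'Hôpital's rule the quotient is (-36/(-6*v - 5)^2)/(2); substituting v = -1 gives -18.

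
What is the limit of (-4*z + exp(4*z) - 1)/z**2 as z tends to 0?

Direct substitution gives 0/0.
Apply L'Hôpital: lim (4*e^(4*z) - 4)/(2*z), still 0/0.
After 2 applications of L'Hôpital's rule the quotient is (16*e^(4*z))/(2); substituting z = 0 gives 8.

8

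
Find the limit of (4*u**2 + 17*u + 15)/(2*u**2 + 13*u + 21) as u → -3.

-7

Since u = -3 makes numerator and denominator zero, (u + 3) divides both.
Cancelling it gives (4*u + 5)/(2*u + 7); now plug in u = -3 to get -7.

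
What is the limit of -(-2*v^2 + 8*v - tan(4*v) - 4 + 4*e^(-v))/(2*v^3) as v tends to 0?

11

Substitution gives 0/0 (the numerator vanishes to order 3).
Expand each term to order v^3: the coefficient of v^3 in 4·e^(-v) is -2/3 and in −tan(4v) is -64/3.
Lower-order terms cancel with the polynomial part, so the numerator is (-22)·v^3 + o(v^3), and the limit is (-22)/(-2) = 11.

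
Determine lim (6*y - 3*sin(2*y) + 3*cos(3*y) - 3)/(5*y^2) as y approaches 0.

-27/10

Substitution gives 0/0 (the numerator vanishes to order 2).
Expand each term to order y^2: the coefficient of y^2 in 3·cos(3y) is -27/2 and in -3·sin(2y) is 0.
Lower-order terms cancel with the polynomial part, so the numerator is (-27/2)·y^2 + o(y^2), and the limit is (-27/2)/(5) = -27/10.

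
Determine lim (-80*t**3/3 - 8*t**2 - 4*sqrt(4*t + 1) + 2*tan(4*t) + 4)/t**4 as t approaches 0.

Substitution gives 0/0 (the numerator vanishes to order 4).
Expand each term to order t^4: the coefficient of t^4 in 2·tan(4t) is 0 and in -4·√(1 + 4t) is 40.
Lower-order terms cancel with the polynomial part, so the numerator is (40)·t^4 + o(t^4), and the limit is (40)/(1) = 40.

40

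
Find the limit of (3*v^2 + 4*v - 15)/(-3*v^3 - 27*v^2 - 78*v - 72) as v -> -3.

Direct substitution gives 0/0, so factor. Both numerator and denominator have (v + 3) as a factor.
After cancelling, the expression reduces to (3*v - 5)/(-3*v^2 - 18*v - 24).
Substituting v = -3 gives -14/3.

-14/3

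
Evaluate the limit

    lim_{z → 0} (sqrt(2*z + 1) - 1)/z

1

A 0/0 form; rationalise with √(1 + 2z) + √1. This collapses the numerator to 2z, leaving 2/(√(1 + 2z) + √1) → 2/(2√1) = 1.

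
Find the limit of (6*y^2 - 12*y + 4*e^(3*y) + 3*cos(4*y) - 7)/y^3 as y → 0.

Substitution gives 0/0; apply L'Hôpital's rule 3 times.
After differentiating numerator and denominator 3 times the quotient is (108*e^(3*y) + 192*sin(4*y))/(6); at y = 0 this is 18.

18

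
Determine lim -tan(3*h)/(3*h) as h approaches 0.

Substitution gives 0/0.
Since tan(u)/u → 1 as u → 0, tan(3h)/(3h) → 1 and the limit is 3/(-3) = -1.

-1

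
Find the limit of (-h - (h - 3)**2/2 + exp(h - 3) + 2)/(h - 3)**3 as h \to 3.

1/6

Direct substitution gives 0/0.
Apply L'Hôpital: lim (-h + e^(h - 3) + 2)/(3*(h - 3)^2), still 0/0.
Apply L'Hôpital: lim (e^(h - 3) - 1)/(6*h - 18), still 0/0.
After 3 applications of L'Hôpital's rule the quotient is (e^(h - 3))/(6); substituting h = 3 gives 1/6.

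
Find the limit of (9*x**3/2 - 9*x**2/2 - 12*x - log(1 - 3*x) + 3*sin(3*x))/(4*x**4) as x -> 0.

Substitution gives 0/0 (the numerator vanishes to order 4).
Expand each term to order x^4: the coefficient of x^4 in 3·sin(3x) is 0 and in −ln(1 - 3x) is 81/4.
Lower-order terms cancel with the polynomial part, so the numerator is (81/4)·x^4 + o(x^4), and the limit is (81/4)/(4) = 81/16.

81/16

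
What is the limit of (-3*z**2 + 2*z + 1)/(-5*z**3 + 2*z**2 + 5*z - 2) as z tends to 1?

2/3

At z = 1 both the top and bottom vanish — a removable singularity. Factoring out (z - 1) from each leaves (-3*z - 1)/(-5*z^2 - 3*z + 2), which at z = 1 equals 2/3.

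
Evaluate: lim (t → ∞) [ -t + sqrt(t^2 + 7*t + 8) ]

An ∞ − ∞ form. Rationalising with the conjugate, the difference becomes (7t + 8) / (√(t^2 + 7*t + 8) + t).
For large t the denominator behaves like 2·t, so the quotient tends to 7/2 = 7/2.

7/2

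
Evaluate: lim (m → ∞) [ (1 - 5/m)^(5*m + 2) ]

Write it as [(1 - 5/m)^m]^(5) · (1 - 5/m)^(2). The bracketed term tends to e^(-5) and the second factor to 1, so the limit is e^(-25).

e^(-25)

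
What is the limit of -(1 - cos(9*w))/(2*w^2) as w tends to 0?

-81/4

Substitution gives 0/0.
Use (1 − cos u)/u² → 1/2 with u = 9w: the limit is 9²/(2·(-2)) = -81/4.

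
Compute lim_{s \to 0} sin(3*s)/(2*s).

3/2

Substitution gives 0/0.
Write it as (3/2)·sin(3s)/(3s); since sin(u)/u → 1, the limit is 3/2.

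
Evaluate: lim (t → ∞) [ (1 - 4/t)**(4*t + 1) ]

e^(-16)

The base → 1 and the exponent → ∞: a 1^∞ form.
Take logarithms: (4t + 1)·ln(1 - 4/t). Since ln(1+u) ~ u for small u, this behaves like (4t)·(-4/t) → -16.
So the limit is e^(-16).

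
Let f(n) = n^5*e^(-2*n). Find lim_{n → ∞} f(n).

Write as n^5/e^{2n}, an ∞/∞ form.
Exponential growth dominates any polynomial, so repeated L'Hôpital (or the standard result) gives 0.

0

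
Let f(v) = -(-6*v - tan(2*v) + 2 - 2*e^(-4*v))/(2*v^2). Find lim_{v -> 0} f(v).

Substitution gives 0/0 (the numerator vanishes to order 2).
Expand each term to order v^2: the coefficient of v^2 in -2·e^(-4v) is -16 and in −tan(2v) is 0.
Lower-order terms cancel with the polynomial part, so the numerator is (-16)·v^2 + o(v^2), and the limit is (-16)/(-2) = 8.

8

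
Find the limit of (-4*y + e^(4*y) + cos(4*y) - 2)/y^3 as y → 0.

Substitution gives 0/0 (the numerator vanishes to order 3).
Expand each term to order y^3: the coefficient of y^3 in e^(4y) is 32/3 and in cos(4y) is 0.
Lower-order terms cancel with the polynomial part, so the numerator is (32/3)·y^3 + o(y^3), and the limit is (32/3)/(1) = 32/3.

32/3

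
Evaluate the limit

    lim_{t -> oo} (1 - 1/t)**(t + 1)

e^(-1)

Write it as [(1 - 1/t)^t]^(1) · (1 - 1/t)^(1). The bracketed term tends to e^(-1) and the second factor to 1, so the limit is e^(-1).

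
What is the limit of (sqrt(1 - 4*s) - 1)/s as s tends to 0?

Substitution gives 0/0. Multiply numerator and denominator by the conjugate √(1 - 4s) + √1.
The numerator becomes (1 - 4s) − 1 = -4s, so the expression simplifies to -4/(√(1 - 4s) + √1).
Letting s → 0 gives -4/(2√1) = -2.

-2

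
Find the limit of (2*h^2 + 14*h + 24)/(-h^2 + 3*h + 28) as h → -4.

-2/11

Direct substitution gives 0/0, so factor. Both numerator and denominator have (h + 4) as a factor.
After cancelling, the expression reduces to (2*h + 6)/(7 - h).
Substituting h = -4 gives -2/11.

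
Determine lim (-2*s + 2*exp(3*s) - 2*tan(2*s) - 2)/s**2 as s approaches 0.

9

Substitution gives 0/0 (the numerator vanishes to order 2).
Expand each term to order s^2: the coefficient of s^2 in 2·e^(3s) is 9 and in -2·tan(2s) is 0.
Lower-order terms cancel with the polynomial part, so the numerator is (9)·s^2 + o(s^2), and the limit is (9)/(1) = 9.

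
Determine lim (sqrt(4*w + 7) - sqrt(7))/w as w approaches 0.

2*√(7)/7

Substitution gives 0/0. Multiply numerator and denominator by the conjugate √(7 + 4w) + √7.
The numerator becomes (7 + 4w) − 7 = 4w, so the expression simplifies to 4/(√(7 + 4w) + √7).
Letting w → 0 gives 4/(2√7) = 2*√(7)/7.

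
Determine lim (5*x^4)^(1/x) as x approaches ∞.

Base → ∞ and exponent → 0: an ∞^0 form.
Take logs: (1/x)·ln(5·x^4) = (ln 5 + 4·ln x)/x → 0.
So the limit is e^0 = 1.

1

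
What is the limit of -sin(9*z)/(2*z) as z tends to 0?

-9/2

Substitution gives 0/0.
Write it as (9/(-2))·sin(9z)/(9z); since sin(u)/u → 1, the limit is -9/2.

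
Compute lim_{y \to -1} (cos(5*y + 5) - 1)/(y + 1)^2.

-25/2

Direct substitution gives 0/0.
Apply L'Hôpital: lim (-5*sin(5*y + 5))/(2*y + 2), still 0/0.
After 2 applications of L'Hôpital's rule the quotient is (-25*cos(5*y + 5))/(2); substituting y = -1 gives -25/2.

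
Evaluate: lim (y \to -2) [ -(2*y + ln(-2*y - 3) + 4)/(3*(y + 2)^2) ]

Direct substitution gives 0/0.
Apply L'Hôpital: lim (2 - 2/(-2*y - 3))/(-6*y - 12), still 0/0.
After 2 applications of L'Hôpital's rule the quotient is (-4/(-2*y - 3)^2)/(-6); substituting y = -2 gives 2/3.

2/3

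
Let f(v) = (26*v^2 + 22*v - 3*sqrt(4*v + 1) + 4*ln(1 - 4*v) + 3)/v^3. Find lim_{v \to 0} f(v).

-292/3

Substitution gives 0/0; apply L'Hôpital's rule 3 times.
After differentiating numerator and denominator 3 times the quotient is (-72/(4*v + 1)^(5/2) + 512/(4*v - 1)^3)/(6); at v = 0 this is -292/3.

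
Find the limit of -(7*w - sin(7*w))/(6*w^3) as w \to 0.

-343/36

Direct substitution gives 0/0.
Apply L'Hôpital: lim (7 - 7*cos(7*w))/(-18*w^2), still 0/0.
Apply L'Hôpital: lim (49*sin(7*w))/(-36*w), still 0/0.
After 3 applications of L'Hôpital's rule the quotient is (343*cos(7*w))/(-36); substituting w = 0 gives -343/36.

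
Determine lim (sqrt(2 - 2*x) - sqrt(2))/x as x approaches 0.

-√(2)/2

Substitution gives 0/0. Multiply numerator and denominator by the conjugate √(2 - 2x) + √2.
The numerator becomes (2 - 2x) − 2 = -2x, so the expression simplifies to -2/(√(2 - 2x) + √2).
Letting x → 0 gives -2/(2√2) = -√(2)/2.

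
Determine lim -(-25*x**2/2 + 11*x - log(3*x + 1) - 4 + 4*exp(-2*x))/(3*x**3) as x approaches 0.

43/9

Substitution gives 0/0 (the numerator vanishes to order 3).
Expand each term to order x^3: the coefficient of x^3 in 4·e^(-2x) is -16/3 and in −ln(1 + 3x) is -9.
Lower-order terms cancel with the polynomial part, so the numerator is (-43/3)·x^3 + o(x^3), and the limit is (-43/3)/(-3) = 43/9.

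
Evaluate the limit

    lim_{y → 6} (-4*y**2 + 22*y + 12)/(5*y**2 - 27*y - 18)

At y = 6 both the top and bottom vanish — a removable singularity. Factoring out (y - 6) from each leaves (-4*y - 2)/(5*y + 3), which at y = 6 equals -26/33.

-26/33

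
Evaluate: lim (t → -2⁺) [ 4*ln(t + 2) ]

As t → -2⁺, t + 2 → 0⁺ and ln(t + 2) → −∞.
Multiplying by 4 gives -∞.

-∞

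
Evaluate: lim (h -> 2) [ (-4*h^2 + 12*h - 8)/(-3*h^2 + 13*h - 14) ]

Direct substitution gives 0/0, so factor. Both numerator and denominator have (h - 2) as a factor.
After cancelling, the expression reduces to (4 - 4*h)/(7 - 3*h).
Substituting h = 2 gives -4.

-4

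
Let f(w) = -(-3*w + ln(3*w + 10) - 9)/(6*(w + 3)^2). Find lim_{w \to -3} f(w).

Direct substitution gives 0/0.
Apply L'Hôpital: lim (-3 + 3/(3*w + 10))/(-12*w - 36), still 0/0.
After 2 applications of L'Hôpital's rule the quotient is (-9/(3*w + 10)^2)/(-12); substituting w = -3 gives 3/4.

3/4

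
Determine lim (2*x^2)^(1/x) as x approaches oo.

Base → ∞ and exponent → 0: an ∞^0 form.
Take logs: (1/x)·ln(2·x^2) = (ln 2 + 2·ln x)/x → 0.
So the limit is e^0 = 1.

1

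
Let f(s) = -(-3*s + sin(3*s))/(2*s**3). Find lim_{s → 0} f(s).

9/4

Direct substitution gives 0/0.
Apply L'Hôpital: lim (3*cos(3*s) - 3)/(-6*s^2), still 0/0.
Apply L'Hôpital: lim (-9*sin(3*s))/(-12*s), still 0/0.
After 3 applications of L'Hôpital's rule the quotient is (-27*cos(3*s))/(-12); substituting s = 0 gives 9/4.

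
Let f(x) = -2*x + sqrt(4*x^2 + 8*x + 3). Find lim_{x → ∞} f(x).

This has the form ∞ − ∞. Multiply and divide by the conjugate √(4*x^2 + 8*x + 3) + 2x.
That gives (8x + 3) / (√(4*x^2 + 8*x + 3) + 2x).
Divide numerator and denominator by x: the limit is 8/(2·2) = 2.

2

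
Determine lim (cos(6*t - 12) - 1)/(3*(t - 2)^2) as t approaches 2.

Direct substitution gives 0/0.
Apply L'Hôpital: lim (-6*sin(6*t - 12))/(6*t - 12), still 0/0.
After 2 applications of L'Hôpital's rule the quotient is (-36*cos(6*t - 12))/(6); substituting t = 2 gives -6.

-6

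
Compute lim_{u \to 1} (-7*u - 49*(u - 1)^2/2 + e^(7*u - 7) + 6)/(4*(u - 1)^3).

343/24

Direct substitution gives 0/0.
Apply L'Hôpital: lim (-49*u + 7*e^(7*u - 7) + 42)/(12*(u - 1)^2), still 0/0.
Apply L'Hôpital: lim (49*e^(7*u - 7) - 49)/(24*u - 24), still 0/0.
After 3 applications of L'Hôpital's rule the quotient is (343*e^(7*u - 7))/(24); substituting u = 1 gives 343/24.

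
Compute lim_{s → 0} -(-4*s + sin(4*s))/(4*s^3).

8/3

Direct substitution gives 0/0.
Apply L'Hôpital: lim (4*cos(4*s) - 4)/(-12*s^2), still 0/0.
Apply L'Hôpital: lim (-16*sin(4*s))/(-24*s), still 0/0.
After 3 applications of L'Hôpital's rule the quotient is (-64*cos(4*s))/(-24); substituting s = 0 gives 8/3.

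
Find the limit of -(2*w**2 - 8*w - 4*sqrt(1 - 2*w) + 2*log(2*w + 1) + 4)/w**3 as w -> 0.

-22/3

Substitution gives 0/0 (the numerator vanishes to order 3).
Expand each term to order w^3: the coefficient of w^3 in -4·√(1 - 2w) is 2 and in 2·ln(1 + 2w) is 16/3.
Lower-order terms cancel with the polynomial part, so the numerator is (22/3)·w^3 + o(w^3), and the limit is (22/3)/(-1) = -22/3.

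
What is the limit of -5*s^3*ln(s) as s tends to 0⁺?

0

This is a 0·(−∞) form. Rewrite as -5·ln(s) / s^(−3) and apply L'Hôpital:
the derivative quotient is -5·(1/s) / (−3·s^(−4)) = (5/3)·s^3 → 0.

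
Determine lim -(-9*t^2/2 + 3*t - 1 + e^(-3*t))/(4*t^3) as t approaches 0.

9/8

Direct substitution gives 0/0.
Apply L'Hôpital: lim (-9*t + 3 - 3*e^(-3*t))/(-12*t^2), still 0/0.
Apply L'Hôpital: lim (-9 + 9*e^(-3*t))/(-24*t), still 0/0.
After 3 applications of L'Hôpital's rule the quotient is (-27*e^(-3*t))/(-24); substituting t = 0 gives 9/8.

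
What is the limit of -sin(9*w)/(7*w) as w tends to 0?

Substitution gives 0/0.
Write it as (9/(-7))·sin(9w)/(9w); since sin(u)/u → 1, the limit is -9/7.

-9/7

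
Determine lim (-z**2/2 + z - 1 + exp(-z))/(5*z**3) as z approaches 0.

Direct substitution gives 0/0.
Apply L'Hôpital: lim (-z + 1 - e^(-z))/(15*z^2), still 0/0.
Apply L'Hôpital: lim (-1 + e^(-z))/(30*z), still 0/0.
After 3 applications of L'Hôpital's rule the quotient is (-e^(-z))/(30); substituting z = 0 gives -1/30.

-1/30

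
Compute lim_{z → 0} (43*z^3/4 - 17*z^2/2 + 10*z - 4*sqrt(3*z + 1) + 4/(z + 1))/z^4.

Substitution gives 0/0; apply L'Hôpital's rule 4 times.
After differentiating numerator and denominator 4 times the quotient is (1215/(4*(3*z + 1)^(7/2)) + 96/(z + 1)^5)/(24); at z = 0 this is 533/32.

533/32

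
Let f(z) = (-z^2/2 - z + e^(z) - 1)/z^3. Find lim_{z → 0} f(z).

1/6

Direct substitution gives 0/0.
Apply L'Hôpital: lim (-z + e^(z) - 1)/(3*z^2), still 0/0.
Apply L'Hôpital: lim (e^(z) - 1)/(6*z), still 0/0.
After 3 applications of L'Hôpital's rule the quotient is (e^(z))/(6); substituting z = 0 gives 1/6.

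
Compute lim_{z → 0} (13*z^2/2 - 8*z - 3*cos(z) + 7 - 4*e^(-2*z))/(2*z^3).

8/3

Substitution gives 0/0; apply L'Hôpital's rule 3 times.
After differentiating numerator and denominator 3 times the quotient is (-3*sin(z) + 32*e^(-2*z))/(12); at z = 0 this is 8/3.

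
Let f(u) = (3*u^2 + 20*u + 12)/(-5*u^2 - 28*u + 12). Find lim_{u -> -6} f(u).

-1/2

Direct substitution gives 0/0, so factor. Both numerator and denominator have (u + 6) as a factor.
After cancelling, the expression reduces to (3*u + 2)/(2 - 5*u).
Substituting u = -6 gives -1/2.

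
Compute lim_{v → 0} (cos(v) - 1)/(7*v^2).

-1/14

Direct substitution gives 0/0.
Apply L'Hôpital: lim (-sin(v))/(14*v), still 0/0.
After 2 applications of L'Hôpital's rule the quotient is (-cos(v))/(14); substituting v = 0 gives -1/14.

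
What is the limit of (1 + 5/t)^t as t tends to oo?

Write it as [(1 + 5/t)^t]^(1) · (1 + 5/t)^(0). The bracketed term tends to e^(5) and the second factor to 1, so the limit is e^(5).

e^(5)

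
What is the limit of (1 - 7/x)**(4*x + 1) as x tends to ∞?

Let L be the limit and take ln: ln L = lim (4x + 1)·ln(1 - 7/x) = lim (4x + 1)·(-7/x + O(1/x²)) = -28.
Hence L = e^(-28).

e^(-28)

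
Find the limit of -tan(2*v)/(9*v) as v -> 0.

-2/9

Substitution gives 0/0.
Since tan(u)/u → 1 as u → 0, tan(2v)/(2v) → 1 and the limit is 2/(-9) = -2/9.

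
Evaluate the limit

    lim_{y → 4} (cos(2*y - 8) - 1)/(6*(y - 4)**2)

Direct substitution gives 0/0.
Apply L'Hôpital: lim (-2*sin(2*y - 8))/(12*y - 48), still 0/0.
After 2 applications of L'Hôpital's rule the quotient is (-4*cos(2*y - 8))/(12); substituting y = 4 gives -1/3.

-1/3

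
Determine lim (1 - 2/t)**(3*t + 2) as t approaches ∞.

e^(-6)

The base → 1 and the exponent → ∞: a 1^∞ form.
Take logarithms: (3t + 2)·ln(1 - 2/t). Since ln(1+u) ~ u for small u, this behaves like (3t)·(-2/t) → -6.
So the limit is e^(-6).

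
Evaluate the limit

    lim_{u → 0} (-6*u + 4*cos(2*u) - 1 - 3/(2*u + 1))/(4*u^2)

Substitution gives 0/0 (the numerator vanishes to order 2).
Expand each term to order u^2: the coefficient of u^2 in -3·1/(1 + 2u) is -12 and in 4·cos(2u) is -8.
Lower-order terms cancel with the polynomial part, so the numerator is (-20)·u^2 + o(u^2), and the limit is (-20)/(4) = -5.

-5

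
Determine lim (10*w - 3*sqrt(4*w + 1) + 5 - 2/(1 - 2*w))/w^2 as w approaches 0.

-2

Substitution gives 0/0 (the numerator vanishes to order 2).
Expand each term to order w^2: the coefficient of w^2 in -3·√(1 + 4w) is 6 and in -2·1/(1 - 2w) is -8.
Lower-order terms cancel with the polynomial part, so the numerator is (-2)·w^2 + o(w^2), and the limit is (-2)/(1) = -2.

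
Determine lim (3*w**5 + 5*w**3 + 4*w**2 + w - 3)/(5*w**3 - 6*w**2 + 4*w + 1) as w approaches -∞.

∞

The numerator has higher degree (5 > 3); the quotient behaves like (3/(5))·w^2 for large |w|.
As w → −∞ this diverges to ∞.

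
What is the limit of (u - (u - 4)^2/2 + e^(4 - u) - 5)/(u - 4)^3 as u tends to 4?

Direct substitution gives 0/0.
Apply L'Hôpital: lim (-u - e^(4 - u) + 5)/(3*(u - 4)^2), still 0/0.
Apply L'Hôpital: lim (e^(4 - u) - 1)/(6*u - 24), still 0/0.
After 3 applications of L'Hôpital's rule the quotient is (-e^(4 - u))/(6); substituting u = 4 gives -1/6.

-1/6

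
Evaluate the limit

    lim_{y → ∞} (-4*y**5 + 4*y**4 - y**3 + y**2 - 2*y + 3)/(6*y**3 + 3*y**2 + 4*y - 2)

-∞

The numerator has higher degree (5 > 3); the quotient behaves like (-4/(6))·y^2 for large |y|.
As y → +∞ this diverges to -∞.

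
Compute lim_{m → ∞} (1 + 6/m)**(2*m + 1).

e^(12)

Write it as [(1 + 6/m)^m]^(2) · (1 + 6/m)^(1). The bracketed term tends to e^(6) and the second factor to 1, so the limit is e^(12).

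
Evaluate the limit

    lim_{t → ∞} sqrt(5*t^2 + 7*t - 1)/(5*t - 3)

√(5)/5

For large |t|, √(5*t^2 + 7*t - 1) ≈ √5·|t| and the denominator ≈ 5t.
Since t → +∞, |t| = t, giving √5/(5) = √(5)/5.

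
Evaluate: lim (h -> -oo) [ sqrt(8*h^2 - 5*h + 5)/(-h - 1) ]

2*√(2)

For large |h|, √(8*h^2 - 5*h + 5) ≈ √8·|h| and the denominator ≈ -h.
Since h → −∞, |h| = −h, giving −√8/(-1) = 2*√(2).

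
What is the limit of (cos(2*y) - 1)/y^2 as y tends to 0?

-2

Direct substitution gives 0/0.
Apply L'Hôpital: lim (-2*sin(2*y))/(2*y), still 0/0.
After 2 applications of L'Hôpital's rule the quotient is (-4*cos(2*y))/(2); substituting y = 0 gives -2.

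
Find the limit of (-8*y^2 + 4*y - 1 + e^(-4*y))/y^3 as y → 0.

Direct substitution gives 0/0.
Apply L'Hôpital: lim (-16*y + 4 - 4*e^(-4*y))/(3*y^2), still 0/0.
Apply L'Hôpital: lim (-16 + 16*e^(-4*y))/(6*y), still 0/0.
After 3 applications of L'Hôpital's rule the quotient is (-64*e^(-4*y))/(6); substituting y = 0 gives -32/3.

-32/3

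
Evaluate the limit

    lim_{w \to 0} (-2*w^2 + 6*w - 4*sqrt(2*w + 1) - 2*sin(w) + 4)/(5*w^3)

Substitution gives 0/0 (the numerator vanishes to order 3).
Expand each term to order w^3: the coefficient of w^3 in -4·√(1 + 2w) is -2 and in -2·sin(w) is 1/3.
Lower-order terms cancel with the polynomial part, so the numerator is (-5/3)·w^3 + o(w^3), and the limit is (-5/3)/(5) = -1/3.

-1/3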